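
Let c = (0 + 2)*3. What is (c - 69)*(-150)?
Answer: 9450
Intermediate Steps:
c = 6 (c = 2*3 = 6)
(c - 69)*(-150) = (6 - 69)*(-150) = -63*(-150) = 9450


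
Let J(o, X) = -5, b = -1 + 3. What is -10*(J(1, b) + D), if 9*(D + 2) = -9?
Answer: 80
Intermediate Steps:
D = -3 (D = -2 + (⅑)*(-9) = -2 - 1 = -3)
b = 2
-10*(J(1, b) + D) = -10*(-5 - 3) = -10*(-8) = 80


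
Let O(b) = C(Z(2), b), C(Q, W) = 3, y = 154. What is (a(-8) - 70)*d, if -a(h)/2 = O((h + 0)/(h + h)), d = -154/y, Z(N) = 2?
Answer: 76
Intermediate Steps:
O(b) = 3
d = -1 (d = -154/154 = -154*1/154 = -1)
a(h) = -6 (a(h) = -2*3 = -6)
(a(-8) - 70)*d = (-6 - 70)*(-1) = -76*(-1) = 76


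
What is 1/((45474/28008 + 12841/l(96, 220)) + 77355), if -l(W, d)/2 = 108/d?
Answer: 42012/2700440081 ≈ 1.5557e-5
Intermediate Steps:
l(W, d) = -216/d
1/((45474/28008 + 12841/l(96, 220)) + 77355) = 1/((45474/28008 + 12841/((-216/220))) + 77355) = 1/((45474*(1/28008) + 12841/((-216*1/220))) + 77355) = 1/((7579/4668 + 12841/(-54/55)) + 77355) = 1/((7579/4668 + 12841*(-55/54)) + 77355) = 1/((7579/4668 - 706255/54) + 77355) = 1/(-549398179/42012 + 77355) = 1/(2700440081/42012) = 42012/2700440081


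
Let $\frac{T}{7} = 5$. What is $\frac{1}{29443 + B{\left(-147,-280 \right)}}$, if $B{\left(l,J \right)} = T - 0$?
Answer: $\frac{1}{29478} \approx 3.3924 \cdot 10^{-5}$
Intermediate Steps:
$T = 35$ ($T = 7 \cdot 5 = 35$)
$B{\left(l,J \right)} = 35$ ($B{\left(l,J \right)} = 35 - 0 = 35 + 0 = 35$)
$\frac{1}{29443 + B{\left(-147,-280 \right)}} = \frac{1}{29443 + 35} = \frac{1}{29478}$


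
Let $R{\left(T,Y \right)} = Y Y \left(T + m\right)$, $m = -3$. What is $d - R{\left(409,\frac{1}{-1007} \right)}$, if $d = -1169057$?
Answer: $- \frac{1185481082199}{1014049} \approx -1.1691 \cdot 10^{6}$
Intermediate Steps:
$R{\left(T,Y \right)} = Y^{2} \left(-3 + T\right)$ ($R{\left(T,Y \right)} = Y Y \left(T - 3\right) = Y^{2} \left(-3 + T\right)$)
$d - R{\left(409,\frac{1}{-1007} \right)} = -1169057 - \left(\frac{1}{-1007}\right)^{2} \left(-3 + 409\right) = -1169057 - \left(- \frac{1}{1007}\right)^{2} \cdot 406 = -1169057 - \frac{1}{1014049} \cdot 406 = -1169057 - \frac{406}{1014049} = - \frac{1185481082199}{1014049}$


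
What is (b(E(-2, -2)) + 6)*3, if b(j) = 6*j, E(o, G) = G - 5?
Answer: -108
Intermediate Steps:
E(o, G) = -5 + G
(b(E(-2, -2)) + 6)*3 = (6*(-5 - 2) + 6)*3 = (6*(-7) + 6)*3 = (-42 + 6)*3 = -36*3 = -108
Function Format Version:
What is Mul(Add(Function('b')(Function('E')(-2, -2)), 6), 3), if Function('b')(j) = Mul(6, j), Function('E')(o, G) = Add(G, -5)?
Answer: -108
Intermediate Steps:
Function('E')(o, G) = Add(-5, G)
Mul(Add(Function('b')(Function('E')(-2, -2)), 6), 3) = Mul(Add(Mul(6, Add(-5, -2)), 6), 3) = Mul(Add(Mul(6, -7), 6), 3) = Mul(Add(-42, 6), 3) = Mul(-36, 3) = -108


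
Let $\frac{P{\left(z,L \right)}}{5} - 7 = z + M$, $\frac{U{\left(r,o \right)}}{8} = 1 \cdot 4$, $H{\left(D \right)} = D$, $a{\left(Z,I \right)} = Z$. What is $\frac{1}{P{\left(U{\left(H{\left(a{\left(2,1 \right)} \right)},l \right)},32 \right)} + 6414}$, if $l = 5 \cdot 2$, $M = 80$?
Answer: $\frac{1}{7009} \approx 0.00014267$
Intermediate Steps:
$l = 10$
$U{\left(r,o \right)} = 32$ ($U{\left(r,o \right)} = 8 \cdot 1 \cdot 4 = 8 \cdot 4 = 32$)
$P{\left(z,L \right)} = 435 + 5 z$ ($P{\left(z,L \right)} = 35 + 5 \left(z + 80\right) = 35 + 5 \left(80 + z\right) = 35 + \left(400 + 5 z\right) = 435 + 5 z$)
$\frac{1}{P{\left(U{\left(H{\left(a{\left(2,1 \right)} \right)},l \right)},32 \right)} + 6414} = \frac{1}{\left(435 + 5 \cdot 32\right) + 6414} = \frac{1}{\left(435 + 160\right) + 6414} = \frac{1}{595 + 6414} = \frac{1}{7009}$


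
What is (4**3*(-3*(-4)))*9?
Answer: 6912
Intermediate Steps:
(4**3*(-3*(-4)))*9 = (64*12)*9 = 768*9 = 6912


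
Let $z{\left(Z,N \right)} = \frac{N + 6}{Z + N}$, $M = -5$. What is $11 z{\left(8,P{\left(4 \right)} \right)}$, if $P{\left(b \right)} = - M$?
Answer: $\frac{121}{13} \approx 9.3077$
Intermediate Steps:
$P{\left(b \right)} = 5$ ($P{\left(b \right)} = \left(-1\right) \left(-5\right) = 5$)
$z{\left(Z,N \right)} = \frac{6 + N}{N + Z}$
$11 z{\left(8,P{\left(4 \right)} \right)} = 11 \frac{6 + 5}{5 + 8} = 11 \cdot \frac{1}{13} \cdot 11 = 11 \cdot \frac{11}{13} = \frac{121}{13}$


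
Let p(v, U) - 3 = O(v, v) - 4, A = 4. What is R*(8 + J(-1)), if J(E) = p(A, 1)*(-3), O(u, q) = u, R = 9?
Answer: -9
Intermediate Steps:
p(v, U) = -1 + v (p(v, U) = 3 + (v - 4) = 3 + (-4 + v) = -1 + v)
J(E) = -9 (J(E) = (-1 + 4)*(-3) = 3*(-3) = -9)
R*(8 + J(-1)) = 9*(8 - 9) = 9*(-1) = -9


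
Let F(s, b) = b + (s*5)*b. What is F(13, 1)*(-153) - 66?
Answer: -10164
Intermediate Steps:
F(s, b) = b + 5*b*s (F(s, b) = b + (5*s)*b = b + 5*b*s)
F(13, 1)*(-153) - 66 = (1*(1 + 5*13))*(-153) - 66 = (1*(1 + 65))*(-153) - 66 = (1*66)*(-153) - 66 = 66*(-153) - 66 = -10098 - 66 = -10164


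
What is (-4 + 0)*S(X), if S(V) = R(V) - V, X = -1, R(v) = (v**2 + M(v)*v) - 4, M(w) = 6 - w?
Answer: 36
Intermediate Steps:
R(v) = -4 + v**2 + v*(6 - v) (R(v) = (v**2 + (6 - v)*v) - 4 = (v**2 + v*(6 - v)) - 4 = -4 + v**2 + v*(6 - v))
S(V) = -4 + 5*V (S(V) = (-4 + 6*V) - V = -4 + 5*V)
(-4 + 0)*S(X) = (-4 + 0)*(-4 + 5*(-1)) = -4*(-4 - 5) = -4*(-9) = 36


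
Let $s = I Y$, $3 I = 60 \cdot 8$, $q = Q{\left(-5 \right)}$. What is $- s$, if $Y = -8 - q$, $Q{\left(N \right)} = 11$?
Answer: $3040$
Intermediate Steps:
$q = 11$
$I = 160$ ($I = \frac{60 \cdot 8}{3} = \frac{1}{3} \cdot 480 = 160$)
$Y = -19$ ($Y = -8 - 11 = -19$)
$s = -3040$ ($s = 160 \left(-19\right) = -3040$)
$- s = \left(-1\right) \left(-3040\right) = 3040$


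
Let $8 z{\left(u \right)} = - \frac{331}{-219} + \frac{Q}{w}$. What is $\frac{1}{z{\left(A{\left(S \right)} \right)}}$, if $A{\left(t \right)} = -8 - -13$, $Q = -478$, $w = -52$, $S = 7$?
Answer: $\frac{45552}{60947} \approx 0.7474$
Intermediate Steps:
$A{\left(t \right)} = 5$ ($A{\left(t \right)} = -8 + 13 = 5$)
$z{\left(u \right)} = \frac{60947}{45552}$ ($z{\left(u \right)} = \frac{- \frac{331}{-219} - \frac{478}{-52}}{8} = \frac{\left(-331\right) \left(- \frac{1}{219}\right) - - \frac{239}{26}}{8} = \frac{\frac{331}{219} + \frac{239}{26}}{8} = \frac{1}{8} \cdot \frac{60947}{5694} = \frac{60947}{45552}$)
$\frac{1}{z{\left(A{\left(S \right)} \right)}} = \frac{1}{\frac{60947}{45552}} = \frac{45552}{60947}$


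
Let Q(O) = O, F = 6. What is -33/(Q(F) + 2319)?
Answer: -11/775 ≈ -0.014194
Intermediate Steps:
-33/(Q(F) + 2319) = -33/(6 + 2319) = -33/2325 = (1/2325)*(-33) = -11/775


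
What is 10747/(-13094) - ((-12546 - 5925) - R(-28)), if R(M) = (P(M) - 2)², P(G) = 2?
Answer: 241848527/13094 ≈ 18470.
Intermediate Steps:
R(M) = 0 (R(M) = (2 - 2)² = 0² = 0)
10747/(-13094) - ((-12546 - 5925) - R(-28)) = 10747/(-13094) - ((-12546 - 5925) - 1*0) = 10747*(-1/13094) - (-18471 + 0) = -10747/13094 - 1*(-18471) = -10747/13094 + 18471 = 241848527/13094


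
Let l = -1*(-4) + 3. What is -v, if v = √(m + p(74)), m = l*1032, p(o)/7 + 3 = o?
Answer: -√7721 ≈ -87.869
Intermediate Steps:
p(o) = -21 + 7*o
l = 7 (l = 4 + 3 = 7)
m = 7224 (m = 7*1032 = 7224)
v = √7721 (v = √(7224 + (-21 + 7*74)) = √(7224 + (-21 + 518)) = √(7224 + 497) = √7721 ≈ 87.869)
-v = -√7721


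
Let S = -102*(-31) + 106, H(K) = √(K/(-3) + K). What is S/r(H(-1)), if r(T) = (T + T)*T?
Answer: -2451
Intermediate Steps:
H(K) = √6*√K/3 (H(K) = √(K*(-⅓) + K) = √(-K/3 + K) = √(2*K/3) = √6*√K/3)
r(T) = 2*T² (r(T) = (2*T)*T = 2*T²)
S = 3268 (S = 3162 + 106 = 3268)
S/r(H(-1)) = 3268/((2*(√6*√(-1)/3)²)) = 3268/((2*(√6*I/3)²)) = 3268/((2*(I*√6/3)²)) = 3268/((2*(-⅔))) = 3268/(-4/3) = 3268*(-¾) = -2451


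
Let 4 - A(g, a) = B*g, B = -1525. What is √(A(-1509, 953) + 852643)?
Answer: I*√1448578 ≈ 1203.6*I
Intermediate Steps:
A(g, a) = 4 + 1525*g (A(g, a) = 4 - (-1525)*g = 4 + 1525*g)
√(A(-1509, 953) + 852643) = √((4 + 1525*(-1509)) + 852643) = √((4 - 2301225) + 852643) = √(-2301221 + 852643) = √(-1448578) = I*√1448578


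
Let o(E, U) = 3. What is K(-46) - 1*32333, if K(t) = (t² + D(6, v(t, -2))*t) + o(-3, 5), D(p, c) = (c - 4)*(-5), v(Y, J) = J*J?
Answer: -30214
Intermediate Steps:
v(Y, J) = J²
D(p, c) = 20 - 5*c (D(p, c) = (-4 + c)*(-5) = 20 - 5*c)
K(t) = 3 + t² (K(t) = (t² + (20 - 5*(-2)²)*t) + 3 = (t² + (20 - 5*4)*t) + 3 = (t² + (20 - 20)*t) + 3 = (t² + 0*t) + 3 = (t² + 0) + 3 = t² + 3 = 3 + t²)
K(-46) - 1*32333 = (3 + (-46)²) - 1*32333 = (3 + 2116) - 32333 = 2119 - 32333 = -30214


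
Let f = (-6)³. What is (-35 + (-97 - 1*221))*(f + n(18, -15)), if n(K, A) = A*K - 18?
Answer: 177912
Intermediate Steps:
f = -216
n(K, A) = -18 + A*K
(-35 + (-97 - 1*221))*(f + n(18, -15)) = (-35 + (-97 - 1*221))*(-216 + (-18 - 15*18)) = (-35 + (-97 - 221))*(-216 + (-18 - 270)) = (-35 - 318)*(-216 - 288) = -353*(-504) = 177912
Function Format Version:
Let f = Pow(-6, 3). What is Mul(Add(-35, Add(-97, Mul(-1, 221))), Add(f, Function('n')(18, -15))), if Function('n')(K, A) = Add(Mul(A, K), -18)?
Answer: 177912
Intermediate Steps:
f = -216
Function('n')(K, A) = Add(-18, Mul(A, K))
Mul(Add(-35, Add(-97, Mul(-1, 221))), Add(f, Function('n')(18, -15))) = Mul(Add(-35, Add(-97, Mul(-1, 221))), Add(-216, Add(-18, Mul(-15, 18)))) = Mul(Add(-35, Add(-97, -221)), Add(-216, Add(-18, -270))) = Mul(Add(-35, -318), Add(-216, -288)) = Mul(-353, -504) = 177912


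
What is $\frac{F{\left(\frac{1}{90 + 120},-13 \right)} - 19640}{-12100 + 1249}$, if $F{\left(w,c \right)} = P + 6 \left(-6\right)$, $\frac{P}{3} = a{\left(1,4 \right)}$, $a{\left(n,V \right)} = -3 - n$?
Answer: $\frac{19688}{10851} \approx 1.8144$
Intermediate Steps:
$P = -12$ ($P = 3 \left(-3 - 1\right) = 3 \left(-4\right) = -12$)
$F{\left(w,c \right)} = -48$ ($F{\left(w,c \right)} = -12 + 6 \left(-6\right) = -12 - 36 = -48$)
$\frac{F{\left(\frac{1}{90 + 120},-13 \right)} - 19640}{-12100 + 1249} = \frac{-48 - 19640}{-12100 + 1249} = - \frac{19688}{-10851} = \left(-19688\right) \left(- \frac{1}{10851}\right) = \frac{19688}{10851}$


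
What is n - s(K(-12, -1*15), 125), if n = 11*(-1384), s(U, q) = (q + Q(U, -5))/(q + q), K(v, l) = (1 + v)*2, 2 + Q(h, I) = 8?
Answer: -3806131/250 ≈ -15225.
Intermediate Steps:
Q(h, I) = 6 (Q(h, I) = -2 + 8 = 6)
K(v, l) = 2 + 2*v
s(U, q) = (6 + q)/(2*q) (s(U, q) = (q + 6)/(q + q) = (6 + q)/((2*q)) = (6 + q)*(1/(2*q)) = (6 + q)/(2*q))
n = -15224
n - s(K(-12, -1*15), 125) = -15224 - (6 + 125)/(2*125) = -15224 - 131/(2*125) = -15224 - 1*131/250 = -15224 - 131/250 = -3806131/250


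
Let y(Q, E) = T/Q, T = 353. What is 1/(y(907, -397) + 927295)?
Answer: 907/841056918 ≈ 1.0784e-6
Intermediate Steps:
y(Q, E) = 353/Q
1/(y(907, -397) + 927295) = 1/(353/907 + 927295) = 1/(841056918/907) = 907/841056918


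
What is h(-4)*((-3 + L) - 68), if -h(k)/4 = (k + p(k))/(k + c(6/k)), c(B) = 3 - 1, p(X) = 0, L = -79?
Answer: 1200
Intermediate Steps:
c(B) = 2
h(k) = -4*k/(2 + k) (h(k) = -4*(k + 0)/(k + 2) = -4*k/(2 + k))
h(-4)*((-3 + L) - 68) = (-4*(-4)/(2 - 4))*((-3 - 79) - 68) = (-4*(-4)/(-2))*(-82 - 68) = -4*(-4)*(-½)*(-150) = -8*(-150) = 1200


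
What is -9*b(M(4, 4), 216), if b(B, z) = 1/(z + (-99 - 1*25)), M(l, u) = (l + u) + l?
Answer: -9/92 ≈ -0.097826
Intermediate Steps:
M(l, u) = u + 2*l
b(B, z) = 1/(-124 + z) (b(B, z) = 1/(z + (-99 - 25)) = 1/(z - 124) = 1/(-124 + z))
-9*b(M(4, 4), 216) = -9/(-124 + 216) = -9/92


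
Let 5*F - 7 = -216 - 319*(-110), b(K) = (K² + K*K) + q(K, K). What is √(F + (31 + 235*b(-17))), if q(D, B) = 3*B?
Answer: √3271305/5 ≈ 361.73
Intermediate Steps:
b(K) = 2*K² + 3*K (b(K) = (K² + K*K) + 3*K = (K² + K²) + 3*K = 2*K² + 3*K)
F = 34881/5 (F = 7/5 + (-216 - 319*(-110))/5 = 7/5 + (-216 + 35090)/5 = 7/5 + (⅕)*34874 = 7/5 + 34874/5 = 34881/5 ≈ 6976.2)
√(F + (31 + 235*b(-17))) = √(34881/5 + (31 + 235*(-17*(3 + 2*(-17))))) = √(34881/5 + (31 + 235*(-17*(3 - 34)))) = √(34881/5 + (31 + 235*(-17*(-31)))) = √(34881/5 + (31 + 235*527)) = √(34881/5 + (31 + 123845)) = √(34881/5 + 123876) = √(654261/5) = √3271305/5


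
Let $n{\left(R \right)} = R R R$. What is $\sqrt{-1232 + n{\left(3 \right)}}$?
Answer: $i \sqrt{1205} \approx 34.713 i$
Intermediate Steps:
$n{\left(R \right)} = R^{3}$ ($n{\left(R \right)} = R^{2} R = R^{3}$)
$\sqrt{-1232 + n{\left(3 \right)}} = \sqrt{-1232 + 3^{3}} = \sqrt{-1232 + 27} = \sqrt{-1205} = i \sqrt{1205}$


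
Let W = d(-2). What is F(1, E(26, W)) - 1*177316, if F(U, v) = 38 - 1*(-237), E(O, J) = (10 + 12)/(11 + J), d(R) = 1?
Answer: -177041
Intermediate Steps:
W = 1
E(O, J) = 22/(11 + J)
F(U, v) = 275 (F(U, v) = 38 + 237 = 275)
F(1, E(26, W)) - 1*177316 = 275 - 1*177316 = 275 - 177316 = -177041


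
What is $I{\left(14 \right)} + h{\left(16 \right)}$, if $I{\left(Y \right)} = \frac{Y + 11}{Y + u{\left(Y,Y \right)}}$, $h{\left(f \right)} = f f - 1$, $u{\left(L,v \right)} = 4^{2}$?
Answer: $\frac{1535}{6} \approx 255.83$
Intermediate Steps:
$u{\left(L,v \right)} = 16$
$h{\left(f \right)} = -1 + f^{2}$ ($h{\left(f \right)} = f^{2} - 1 = -1 + f^{2}$)
$I{\left(Y \right)} = \frac{11 + Y}{16 + Y}$ ($I{\left(Y \right)} = \frac{Y + 11}{Y + 16} = \frac{11 + Y}{16 + Y}$)
$I{\left(14 \right)} + h{\left(16 \right)} = \frac{11 + 14}{16 + 14} - \left(1 - 16^{2}\right) = \frac{1}{30} \cdot 25 + \left(-1 + 256\right) = \frac{1}{30} \cdot 25 + 255 = \frac{5}{6} + 255 = \frac{1535}{6}$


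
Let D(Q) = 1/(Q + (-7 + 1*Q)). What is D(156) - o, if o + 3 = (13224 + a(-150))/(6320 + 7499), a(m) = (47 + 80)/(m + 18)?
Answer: 1138523423/556352940 ≈ 2.0464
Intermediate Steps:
a(m) = 127/(18 + m)
o = -3726883/1824108 (o = -3 + (13224 + 127/(18 - 150))/(6320 + 7499) = -3 + (13224 + 127/(-132))/13819 = -3 + (13224 + 127*(-1/132))*(1/13819) = -3 + (13224 - 127/132)*(1/13819) = -3 + (1745441/132)*(1/13819) = -3 + 1745441/1824108 = -3726883/1824108 ≈ -2.0431)
D(Q) = 1/(-7 + 2*Q) (D(Q) = 1/(Q + (-7 + Q)) = 1/(-7 + 2*Q))
D(156) - o = 1/(-7 + 2*156) - 1*(-3726883/1824108) = 1/(-7 + 312) + 3726883/1824108 = 1/305 + 3726883/1824108 = 1138523423/556352940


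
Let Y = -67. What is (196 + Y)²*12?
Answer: 199692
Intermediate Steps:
(196 + Y)²*12 = (196 - 67)²*12 = 129²*12 = 16641*12 = 199692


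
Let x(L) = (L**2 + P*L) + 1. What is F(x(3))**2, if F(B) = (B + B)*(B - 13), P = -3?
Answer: 576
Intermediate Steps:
x(L) = 1 + L**2 - 3*L (x(L) = (L**2 - 3*L) + 1 = 1 + L**2 - 3*L)
F(B) = 2*B*(-13 + B) (F(B) = (2*B)*(-13 + B) = 2*B*(-13 + B))
F(x(3))**2 = (2*(1 + 3**2 - 3*3)*(-13 + (1 + 3**2 - 3*3)))**2 = (2*(1 + 9 - 9)*(-13 + (1 + 9 - 9)))**2 = (2*1*(-13 + 1))**2 = (2*1*(-12))**2 = (-24)**2 = 576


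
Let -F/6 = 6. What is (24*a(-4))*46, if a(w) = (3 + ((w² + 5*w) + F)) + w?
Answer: -45264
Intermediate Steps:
F = -36 (F = -6*6 = -36)
a(w) = -33 + w² + 6*w (a(w) = (3 + ((w² + 5*w) - 36)) + w = (3 + (-36 + w² + 5*w)) + w = (-33 + w² + 5*w) + w = -33 + w² + 6*w)
(24*a(-4))*46 = (24*(-33 + (-4)² + 6*(-4)))*46 = (24*(-33 + 16 - 24))*46 = (24*(-41))*46 = -984*46 = -45264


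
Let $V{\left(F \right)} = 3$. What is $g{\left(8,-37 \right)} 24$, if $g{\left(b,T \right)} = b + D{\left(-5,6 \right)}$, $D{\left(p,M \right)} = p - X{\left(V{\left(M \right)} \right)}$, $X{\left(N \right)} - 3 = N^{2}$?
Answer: $-216$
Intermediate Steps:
$X{\left(N \right)} = 3 + N^{2}$
$D{\left(p,M \right)} = -12 + p$ ($D{\left(p,M \right)} = p - \left(3 + 3^{2}\right) = p - \left(3 + 9\right) = p - 12 = -12 + p$)
$g{\left(b,T \right)} = -17 + b$ ($g{\left(b,T \right)} = b - 17 = -17 + b$)
$g{\left(8,-37 \right)} 24 = \left(-17 + 8\right) 24 = \left(-9\right) 24 = -216$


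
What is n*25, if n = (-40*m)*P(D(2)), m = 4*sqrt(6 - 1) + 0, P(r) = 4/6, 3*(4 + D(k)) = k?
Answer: -8000*sqrt(5)/3 ≈ -5962.9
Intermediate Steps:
D(k) = -4 + k/3
P(r) = 2/3 (P(r) = 4*(1/6) = 2/3)
m = 4*sqrt(5) (m = 4*sqrt(5) + 0 = 4*sqrt(5) ≈ 8.9443)
n = -320*sqrt(5)/3 (n = -160*sqrt(5)*(2/3) = -320*sqrt(5)/3 ≈ -238.51)
n*25 = -320*sqrt(5)/3*25 = -8000*sqrt(5)/3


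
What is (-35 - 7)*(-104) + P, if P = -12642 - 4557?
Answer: -12831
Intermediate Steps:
P = -17199
(-35 - 7)*(-104) + P = (-35 - 7)*(-104) - 17199 = -42*(-104) - 17199 = 4368 - 17199 = -12831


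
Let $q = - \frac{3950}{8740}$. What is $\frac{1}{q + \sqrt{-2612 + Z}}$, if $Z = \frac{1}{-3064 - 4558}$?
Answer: $- \frac{263134306}{1520894060809} - \frac{381938 i \sqrt{151743844630}}{7604470304045} \approx -0.00017301 - 0.019565 i$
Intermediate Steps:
$Z = - \frac{1}{7622}$ ($Z = \frac{1}{-7622} = - \frac{1}{7622} \approx -0.0001312$)
$q = - \frac{395}{874}$ ($q = \left(-3950\right) \frac{1}{8740} = - \frac{395}{874} \approx -0.45195$)
$\frac{1}{q + \sqrt{-2612 + Z}} = \frac{1}{- \frac{395}{874} + \sqrt{-2612 - \frac{1}{7622}}} = \frac{1}{- \frac{395}{874} + \sqrt{- \frac{19908665}{7622}}} = \frac{1}{- \frac{395}{874} + \frac{i \sqrt{151743844630}}{7622}}$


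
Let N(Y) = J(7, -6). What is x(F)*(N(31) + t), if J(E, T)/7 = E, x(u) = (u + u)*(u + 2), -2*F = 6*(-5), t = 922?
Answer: 495210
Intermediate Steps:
F = 15 (F = -3*(-5) = -½*(-30) = 15)
x(u) = 2*u*(2 + u) (x(u) = (2*u)*(2 + u) = 2*u*(2 + u))
J(E, T) = 7*E
N(Y) = 49 (N(Y) = 7*7 = 49)
x(F)*(N(31) + t) = (2*15*(2 + 15))*(49 + 922) = (2*15*17)*971 = 510*971 = 495210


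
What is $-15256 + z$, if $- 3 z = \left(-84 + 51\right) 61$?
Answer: $-14585$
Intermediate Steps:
$z = 671$ ($z = - \frac{\left(-84 + 51\right) 61}{3} = - \frac{\left(-33\right) 61}{3} = \left(- \frac{1}{3}\right) \left(-2013\right) = 671$)
$-15256 + z = -15256 + 671 = -14585$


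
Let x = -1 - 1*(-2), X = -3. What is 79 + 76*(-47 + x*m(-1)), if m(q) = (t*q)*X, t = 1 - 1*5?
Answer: -4405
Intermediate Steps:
t = -4 (t = 1 - 5 = -4)
x = 1 (x = -1 + 2 = 1)
m(q) = 12*q (m(q) = -4*q*(-3) = 12*q)
79 + 76*(-47 + x*m(-1)) = 79 + 76*(-47 + 1*(12*(-1))) = 79 + 76*(-47 + 1*(-12)) = 79 + 76*(-47 - 12) = 79 + 76*(-59) = 79 - 4484 = -4405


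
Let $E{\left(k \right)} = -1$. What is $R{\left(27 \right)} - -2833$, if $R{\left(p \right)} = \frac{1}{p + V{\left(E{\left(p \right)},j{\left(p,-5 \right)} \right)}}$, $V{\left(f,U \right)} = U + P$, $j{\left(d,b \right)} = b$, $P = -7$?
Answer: $\frac{42496}{15} \approx 2833.1$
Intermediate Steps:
$V{\left(f,U \right)} = -7 + U$ ($V{\left(f,U \right)} = U - 7 = -7 + U$)
$R{\left(p \right)} = \frac{1}{-12 + p}$ ($R{\left(p \right)} = \frac{1}{p - 12} = \frac{1}{-12 + p}$)
$R{\left(27 \right)} - -2833 = \frac{1}{-12 + 27} - -2833 = \frac{1}{15} + 2833 = \frac{42496}{15}$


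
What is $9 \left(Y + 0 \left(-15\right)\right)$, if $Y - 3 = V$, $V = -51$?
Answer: $-432$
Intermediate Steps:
$Y = -48$ ($Y = 3 - 51 = -48$)
$9 \left(Y + 0 \left(-15\right)\right) = 9 \left(-48 + 0 \left(-15\right)\right) = 9 \left(-48 + 0\right) = 9 \left(-48\right) = -432$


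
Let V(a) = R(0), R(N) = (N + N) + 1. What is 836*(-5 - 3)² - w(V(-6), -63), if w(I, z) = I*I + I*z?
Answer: 53566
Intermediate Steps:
R(N) = 1 + 2*N (R(N) = 2*N + 1 = 1 + 2*N)
V(a) = 1 (V(a) = 1 + 2*0 = 1 + 0 = 1)
w(I, z) = I² + I*z
836*(-5 - 3)² - w(V(-6), -63) = 836*(-5 - 3)² - (1 - 63) = 836*(-8)² - (-62) = 836*64 - 1*(-62) = 53504 + 62 = 53566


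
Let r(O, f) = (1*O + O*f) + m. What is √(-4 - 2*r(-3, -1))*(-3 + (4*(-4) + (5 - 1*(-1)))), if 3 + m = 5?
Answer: -26*I*√2 ≈ -36.77*I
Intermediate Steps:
m = 2 (m = -3 + 5 = 2)
r(O, f) = 2 + O + O*f (r(O, f) = (1*O + O*f) + 2 = (O + O*f) + 2 = 2 + O + O*f)
√(-4 - 2*r(-3, -1))*(-3 + (4*(-4) + (5 - 1*(-1)))) = √(-4 - 2*(2 - 3 - 3*(-1)))*(-3 + (4*(-4) + (5 - 1*(-1)))) = √(-4 - 2*(2 - 3 + 3))*(-3 + (-16 + (5 + 1))) = √(-4 - 2*2)*(-3 + (-16 + 6)) = √(-4 - 4)*(-3 - 10) = √(-8)*(-13) = (2*I*√2)*(-13) = -26*I*√2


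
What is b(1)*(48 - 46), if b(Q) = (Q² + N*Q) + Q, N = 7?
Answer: 18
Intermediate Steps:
b(Q) = Q² + 8*Q (b(Q) = (Q² + 7*Q) + Q = Q² + 8*Q)
b(1)*(48 - 46) = (1*(8 + 1))*(48 - 46) = (1*9)*2 = 9*2 = 18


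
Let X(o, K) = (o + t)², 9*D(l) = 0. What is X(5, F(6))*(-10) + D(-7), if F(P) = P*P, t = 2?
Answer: -490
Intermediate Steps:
D(l) = 0 (D(l) = (⅑)*0 = 0)
F(P) = P²
X(o, K) = (2 + o)² (X(o, K) = (o + 2)² = (2 + o)²)
X(5, F(6))*(-10) + D(-7) = (2 + 5)²*(-10) + 0 = 7²*(-10) + 0 = 49*(-10) + 0 = -490 + 0 = -490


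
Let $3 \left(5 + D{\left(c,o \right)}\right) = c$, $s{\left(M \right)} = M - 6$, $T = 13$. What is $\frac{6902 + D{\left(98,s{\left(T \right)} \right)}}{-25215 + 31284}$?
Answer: $\frac{20789}{18207} \approx 1.1418$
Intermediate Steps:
$s{\left(M \right)} = -6 + M$
$D{\left(c,o \right)} = -5 + \frac{c}{3}$
$\frac{6902 + D{\left(98,s{\left(T \right)} \right)}}{-25215 + 31284} = \frac{6902 + \left(-5 + \frac{1}{3} \cdot 98\right)}{-25215 + 31284} = \frac{6902 + \left(-5 + \frac{98}{3}\right)}{6069} = \left(6902 + \frac{83}{3}\right) \frac{1}{6069} = \frac{20789}{3} \cdot \frac{1}{6069} = \frac{20789}{18207}$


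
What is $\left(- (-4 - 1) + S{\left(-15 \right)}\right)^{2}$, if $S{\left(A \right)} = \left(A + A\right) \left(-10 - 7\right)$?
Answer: $265225$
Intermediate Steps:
$S{\left(A \right)} = - 34 A$ ($S{\left(A \right)} = 2 A \left(-17\right) = - 34 A$)
$\left(- (-4 - 1) + S{\left(-15 \right)}\right)^{2} = \left(- (-4 - 1) - -510\right)^{2} = \left(\left(-1\right) \left(-5\right) + 510\right)^{2} = \left(5 + 510\right)^{2} = 515^{2} = 265225$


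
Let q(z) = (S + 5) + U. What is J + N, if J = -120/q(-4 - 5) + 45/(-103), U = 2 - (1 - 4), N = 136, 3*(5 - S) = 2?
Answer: 563329/4429 ≈ 127.19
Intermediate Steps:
S = 13/3 (S = 5 - ⅓*2 = 5 - ⅔ = 13/3 ≈ 4.3333)
U = 5 (U = 2 - 1*(-3) = 2 + 3 = 5)
q(z) = 43/3 (q(z) = (13/3 + 5) + 5 = 28/3 + 5 = 43/3)
J = -39015/4429 (J = -120/43/3 + 45/(-103) = -120*3/43 + 45*(-1/103) = -360/43 - 45/103 = -39015/4429 ≈ -8.8090)
J + N = -39015/4429 + 136 = 563329/4429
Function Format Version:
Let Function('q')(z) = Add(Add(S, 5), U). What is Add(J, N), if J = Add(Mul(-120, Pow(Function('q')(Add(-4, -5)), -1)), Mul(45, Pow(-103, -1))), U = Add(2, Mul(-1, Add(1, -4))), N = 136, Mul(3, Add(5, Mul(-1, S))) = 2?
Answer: Rational(563329, 4429) ≈ 127.19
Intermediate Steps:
S = Rational(13, 3) (S = Add(5, Mul(Rational(-1, 3), 2)) = Add(5, Rational(-2, 3)) = Rational(13, 3) ≈ 4.3333)
U = 5 (U = Add(2, Mul(-1, -3)) = Add(2, 3) = 5)
Function('q')(z) = Rational(43, 3) (Function('q')(z) = Add(Add(Rational(13, 3), 5), 5) = Add(Rational(28, 3), 5) = Rational(43, 3))
J = Rational(-39015, 4429) (J = Add(Mul(-120, Pow(Rational(43, 3), -1)), Mul(45, Pow(-103, -1))) = Add(Mul(-120, Rational(3, 43)), Mul(45, Rational(-1, 103))) = Add(Rational(-360, 43), Rational(-45, 103)) = Rational(-39015, 4429) ≈ -8.8090)
Add(J, N) = Add(Rational(-39015, 4429), 136) = Rational(563329, 4429)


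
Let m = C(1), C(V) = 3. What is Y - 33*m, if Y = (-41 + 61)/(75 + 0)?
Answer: -1481/15 ≈ -98.733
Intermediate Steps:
m = 3
Y = 4/15 (Y = 20/75 = 20*(1/75) = 4/15 ≈ 0.26667)
Y - 33*m = 4/15 - 33*3 = 4/15 - 99 = -1481/15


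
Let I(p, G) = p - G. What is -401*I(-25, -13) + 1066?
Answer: 5878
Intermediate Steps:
-401*I(-25, -13) + 1066 = -401*(-25 - 1*(-13)) + 1066 = -401*(-25 + 13) + 1066 = -401*(-12) + 1066 = 4812 + 1066 = 5878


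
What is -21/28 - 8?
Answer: -35/4 ≈ -8.7500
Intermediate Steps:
-21/28 - 8 = (1/28)*(-21) - 8 = -¾ - 8 = -35/4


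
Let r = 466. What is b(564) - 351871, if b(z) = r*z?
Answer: -89047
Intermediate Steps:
b(z) = 466*z
b(564) - 351871 = 466*564 - 351871 = 262824 - 351871 = -89047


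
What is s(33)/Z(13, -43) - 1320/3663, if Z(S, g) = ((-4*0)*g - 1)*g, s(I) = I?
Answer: 1943/4773 ≈ 0.40708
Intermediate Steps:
Z(S, g) = -g (Z(S, g) = (0*g - 1)*g = (0 - 1)*g = -g)
s(33)/Z(13, -43) - 1320/3663 = 33/((-1*(-43))) - 1320/3663 = 33/43 - 1320*1/3663 = 33*(1/43) - 40/111 = 33/43 - 40/111 = 1943/4773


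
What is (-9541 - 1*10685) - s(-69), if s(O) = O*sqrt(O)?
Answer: -20226 + 69*I*sqrt(69) ≈ -20226.0 + 573.16*I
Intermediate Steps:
s(O) = O**(3/2)
(-9541 - 1*10685) - s(-69) = (-9541 - 1*10685) - (-69)**(3/2) = (-9541 - 10685) - (-69)*I*sqrt(69) = -20226 + 69*I*sqrt(69)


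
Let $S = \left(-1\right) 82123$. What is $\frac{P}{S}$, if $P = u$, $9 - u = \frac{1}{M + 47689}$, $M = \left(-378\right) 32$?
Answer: $- \frac{320336}{2923003939} \approx -0.00010959$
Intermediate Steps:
$M = -12096$
$S = -82123$
$u = \frac{320336}{35593}$ ($u = 9 - \frac{1}{-12096 + 47689} = 9 - \frac{1}{35593} = \frac{320336}{35593} \approx 9.0$)
$P = \frac{320336}{35593} \approx 9.0$
$\frac{P}{S} = \frac{320336}{35593 \left(-82123\right)} = \frac{320336}{35593} \left(- \frac{1}{82123}\right) = - \frac{320336}{2923003939}$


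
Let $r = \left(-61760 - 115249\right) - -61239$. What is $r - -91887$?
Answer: $-23883$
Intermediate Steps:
$r = -115770$ ($r = -177009 + 61239 = -115770$)
$r - -91887 = -115770 - -91887 = -115770 + 91887 = -23883$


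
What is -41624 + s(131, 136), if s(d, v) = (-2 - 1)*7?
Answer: -41645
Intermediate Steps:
s(d, v) = -21 (s(d, v) = -3*7 = -21)
-41624 + s(131, 136) = -41624 - 21 = -41645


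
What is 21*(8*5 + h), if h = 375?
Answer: 8715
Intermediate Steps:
21*(8*5 + h) = 21*(8*5 + 375) = 21*(40 + 375) = 21*415 = 8715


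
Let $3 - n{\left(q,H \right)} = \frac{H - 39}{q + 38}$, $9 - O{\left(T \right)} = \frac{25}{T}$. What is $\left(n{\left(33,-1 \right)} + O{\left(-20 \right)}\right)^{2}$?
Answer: $\frac{15389929}{80656} \approx 190.81$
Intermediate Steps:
$O{\left(T \right)} = 9 - \frac{25}{T}$
$n{\left(q,H \right)} = 3 - \frac{-39 + H}{38 + q}$ ($n{\left(q,H \right)} = 3 - \frac{H - 39}{q + 38} = 3 - \frac{-39 + H}{38 + q}$)
$\left(n{\left(33,-1 \right)} + O{\left(-20 \right)}\right)^{2} = \left(\frac{153 - -1 + 3 \cdot 33}{38 + 33} + \left(9 - \frac{25}{-20}\right)\right)^{2} = \left(\frac{153 + 1 + 99}{71} + \left(9 - - \frac{5}{4}\right)\right)^{2} = \left(\frac{1}{71} \cdot 253 + \left(9 + \frac{5}{4}\right)\right)^{2} = \left(\frac{253}{71} + \frac{41}{4}\right)^{2} = \left(\frac{3923}{284}\right)^{2} = \frac{15389929}{80656}$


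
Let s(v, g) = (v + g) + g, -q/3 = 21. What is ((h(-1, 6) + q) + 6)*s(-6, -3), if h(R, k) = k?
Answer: 612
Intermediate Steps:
q = -63 (q = -3*21 = -63)
s(v, g) = v + 2*g (s(v, g) = (g + v) + g = v + 2*g)
((h(-1, 6) + q) + 6)*s(-6, -3) = ((6 - 63) + 6)*(-6 + 2*(-3)) = (-57 + 6)*(-6 - 6) = -51*(-12) = 612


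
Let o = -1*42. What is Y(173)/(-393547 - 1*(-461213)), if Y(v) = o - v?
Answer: -215/67666 ≈ -0.0031774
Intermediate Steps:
o = -42
Y(v) = -42 - v
Y(173)/(-393547 - 1*(-461213)) = (-42 - 1*173)/(-393547 - 1*(-461213)) = (-42 - 173)/(-393547 + 461213) = -215/67666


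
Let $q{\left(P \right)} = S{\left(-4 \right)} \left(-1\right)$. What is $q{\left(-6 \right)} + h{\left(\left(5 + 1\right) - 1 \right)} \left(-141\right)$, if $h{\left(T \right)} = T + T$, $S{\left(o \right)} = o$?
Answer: $-1406$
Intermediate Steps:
$q{\left(P \right)} = 4$ ($q{\left(P \right)} = \left(-4\right) \left(-1\right) = 4$)
$h{\left(T \right)} = 2 T$
$q{\left(-6 \right)} + h{\left(\left(5 + 1\right) - 1 \right)} \left(-141\right) = 4 + 2 \left(\left(5 + 1\right) - 1\right) \left(-141\right) = 4 + 2 \left(6 - 1\right) \left(-141\right) = 4 + 2 \cdot 5 \left(-141\right) = 4 + 10 \left(-141\right) = 4 - 1410 = -1406$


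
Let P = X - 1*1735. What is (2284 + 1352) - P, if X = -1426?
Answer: 6797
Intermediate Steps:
P = -3161 (P = -1426 - 1*1735 = -1426 - 1735 = -3161)
(2284 + 1352) - P = (2284 + 1352) - 1*(-3161) = 3636 + 3161 = 6797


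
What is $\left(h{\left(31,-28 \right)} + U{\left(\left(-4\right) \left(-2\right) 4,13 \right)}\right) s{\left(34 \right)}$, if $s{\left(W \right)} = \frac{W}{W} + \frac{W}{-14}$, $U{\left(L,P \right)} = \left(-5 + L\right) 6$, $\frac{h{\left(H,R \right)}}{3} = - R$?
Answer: $- \frac{2460}{7} \approx -351.43$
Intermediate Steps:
$h{\left(H,R \right)} = - 3 R$ ($h{\left(H,R \right)} = 3 \left(- R\right) = - 3 R$)
$U{\left(L,P \right)} = -30 + 6 L$
$s{\left(W \right)} = 1 - \frac{W}{14}$ ($s{\left(W \right)} = 1 + W \left(- \frac{1}{14}\right) = 1 - \frac{W}{14}$)
$\left(h{\left(31,-28 \right)} + U{\left(\left(-4\right) \left(-2\right) 4,13 \right)}\right) s{\left(34 \right)} = \left(\left(-3\right) \left(-28\right) - \left(30 - 6 \left(-4\right) \left(-2\right) 4\right)\right) \left(1 - \frac{17}{7}\right) = \left(84 - \left(30 - 6 \cdot 8 \cdot 4\right)\right) \left(1 - \frac{17}{7}\right) = \left(84 + \left(-30 + 6 \cdot 32\right)\right) \left(- \frac{10}{7}\right) = \left(84 + \left(-30 + 192\right)\right) \left(- \frac{10}{7}\right) = \left(84 + 162\right) \left(- \frac{10}{7}\right) = 246 \left(- \frac{10}{7}\right) = - \frac{2460}{7}$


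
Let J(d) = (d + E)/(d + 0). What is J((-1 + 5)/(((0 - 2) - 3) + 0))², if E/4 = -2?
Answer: 121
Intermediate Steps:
E = -8 (E = 4*(-2) = -8)
J(d) = (-8 + d)/d (J(d) = (d - 8)/(d + 0) = (-8 + d)/d)
J((-1 + 5)/(((0 - 2) - 3) + 0))² = ((-8 + (-1 + 5)/(((0 - 2) - 3) + 0))/(((-1 + 5)/(((0 - 2) - 3) + 0))))² = ((-8 + 4/((-2 - 3) + 0))/((4/((-2 - 3) + 0))))² = ((-8 + 4/(-5 + 0))/((4/(-5 + 0))))² = ((-8 + 4/(-5))/((4/(-5))))² = ((-8 + 4*(-⅕))/((4*(-⅕))))² = ((-8 - ⅘)/(-⅘))² = (-5/4*(-44/5))² = 11² = 121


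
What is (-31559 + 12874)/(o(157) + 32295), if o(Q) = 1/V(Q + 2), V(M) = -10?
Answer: -186850/322949 ≈ -0.57857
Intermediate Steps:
o(Q) = -⅒ (o(Q) = 1/(-10) = -⅒)
(-31559 + 12874)/(o(157) + 32295) = (-31559 + 12874)/(-⅒ + 32295) = -18685/322949/10 = -18685*10/322949 = -186850/322949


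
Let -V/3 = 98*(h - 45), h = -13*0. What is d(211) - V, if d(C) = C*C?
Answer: 31291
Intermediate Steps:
h = 0
d(C) = C**2
V = 13230 (V = -294*(0 - 45) = -294*(-45) = -3*(-4410) = 13230)
d(211) - V = 211**2 - 1*13230 = 44521 - 13230 = 31291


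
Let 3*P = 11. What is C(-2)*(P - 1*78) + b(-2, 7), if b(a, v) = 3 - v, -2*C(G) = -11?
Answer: -2477/6 ≈ -412.83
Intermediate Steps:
C(G) = 11/2 (C(G) = -1/2*(-11) = 11/2)
P = 11/3 (P = (1/3)*11 = 11/3 ≈ 3.6667)
C(-2)*(P - 1*78) + b(-2, 7) = 11*(11/3 - 1*78)/2 + (3 - 1*7) = 11*(11/3 - 78)/2 + (3 - 7) = (11/2)*(-223/3) - 4 = -2453/6 - 4 = -2477/6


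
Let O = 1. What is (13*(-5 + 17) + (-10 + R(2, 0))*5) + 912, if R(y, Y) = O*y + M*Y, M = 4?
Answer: 1028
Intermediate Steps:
R(y, Y) = y + 4*Y (R(y, Y) = 1*y + 4*Y = y + 4*Y)
(13*(-5 + 17) + (-10 + R(2, 0))*5) + 912 = (13*(-5 + 17) + (-10 + (2 + 4*0))*5) + 912 = (13*12 + (-10 + (2 + 0))*5) + 912 = (156 + (-10 + 2)*5) + 912 = (156 - 8*5) + 912 = (156 - 40) + 912 = 116 + 912 = 1028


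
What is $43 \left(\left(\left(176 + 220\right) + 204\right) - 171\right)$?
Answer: $18447$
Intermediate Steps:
$43 \left(\left(\left(176 + 220\right) + 204\right) - 171\right) = 43 \left(\left(396 + 204\right) - 171\right) = 43 \left(600 - 171\right) = 43 \cdot 429 = 18447$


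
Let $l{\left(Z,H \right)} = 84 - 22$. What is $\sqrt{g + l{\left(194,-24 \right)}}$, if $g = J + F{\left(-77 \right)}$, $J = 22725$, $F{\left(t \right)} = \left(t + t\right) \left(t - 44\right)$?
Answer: $\sqrt{41421} \approx 203.52$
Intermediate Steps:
$F{\left(t \right)} = 2 t \left(-44 + t\right)$
$l{\left(Z,H \right)} = 62$
$g = 41359$ ($g = 22725 + 2 \left(-77\right) \left(-44 - 77\right) = 22725 + 2 \left(-77\right) \left(-121\right) = 22725 + 18634 = 41359$)
$\sqrt{g + l{\left(194,-24 \right)}} = \sqrt{41359 + 62} = \sqrt{41421}$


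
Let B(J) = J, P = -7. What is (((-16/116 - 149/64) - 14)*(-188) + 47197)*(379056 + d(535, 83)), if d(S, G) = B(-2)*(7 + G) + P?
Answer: 8841201738475/464 ≈ 1.9054e+10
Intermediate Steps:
d(S, G) = -21 - 2*G (d(S, G) = -2*(7 + G) - 7 = (-14 - 2*G) - 7 = -21 - 2*G)
(((-16/116 - 149/64) - 14)*(-188) + 47197)*(379056 + d(535, 83)) = (((-16/116 - 149/64) - 14)*(-188) + 47197)*(379056 + (-21 - 2*83)) = (((-16*1/116 - 149*1/64) - 14)*(-188) + 47197)*(379056 + (-21 - 166)) = (((-4/29 - 149/64) - 14)*(-188) + 47197)*(379056 - 187) = ((-4577/1856 - 14)*(-188) + 47197)*378869 = (-30561/1856*(-188) + 47197)*378869 = (1436367/464 + 47197)*378869 = (23335775/464)*378869 = 8841201738475/464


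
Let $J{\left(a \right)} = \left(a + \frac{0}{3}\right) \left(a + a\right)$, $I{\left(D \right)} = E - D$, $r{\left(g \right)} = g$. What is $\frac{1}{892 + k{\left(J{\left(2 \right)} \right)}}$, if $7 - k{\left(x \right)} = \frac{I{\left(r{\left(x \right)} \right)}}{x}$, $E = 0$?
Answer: $\frac{1}{900} \approx 0.0011111$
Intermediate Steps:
$I{\left(D \right)} = - D$ ($I{\left(D \right)} = 0 - D = - D$)
$J{\left(a \right)} = 2 a^{2}$ ($J{\left(a \right)} = \left(a + 0 \cdot \frac{1}{3}\right) 2 a = \left(a + 0\right) 2 a = a 2 a = 2 a^{2}$)
$k{\left(x \right)} = 8$ ($k{\left(x \right)} = 7 - \frac{\left(-1\right) x}{x} = 7 - -1 = 7 + 1 = 8$)
$\frac{1}{892 + k{\left(J{\left(2 \right)} \right)}} = \frac{1}{892 + 8} = \frac{1}{900}$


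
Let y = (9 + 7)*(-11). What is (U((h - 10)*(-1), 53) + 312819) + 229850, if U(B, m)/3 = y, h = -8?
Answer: 542141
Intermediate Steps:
y = -176 (y = 16*(-11) = -176)
U(B, m) = -528 (U(B, m) = 3*(-176) = -528)
(U((h - 10)*(-1), 53) + 312819) + 229850 = (-528 + 312819) + 229850 = 312291 + 229850 = 542141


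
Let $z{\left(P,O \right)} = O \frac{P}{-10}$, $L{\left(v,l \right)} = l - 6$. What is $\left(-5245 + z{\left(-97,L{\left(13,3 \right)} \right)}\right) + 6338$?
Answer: $\frac{10639}{10} \approx 1063.9$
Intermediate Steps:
$L{\left(v,l \right)} = -6 + l$ ($L{\left(v,l \right)} = l - 6 = -6 + l$)
$z{\left(P,O \right)} = - \frac{O P}{10}$ ($z{\left(P,O \right)} = O P \left(- \frac{1}{10}\right) = O \left(- \frac{P}{10}\right) = - \frac{O P}{10}$)
$\left(-5245 + z{\left(-97,L{\left(13,3 \right)} \right)}\right) + 6338 = \left(-5245 - \frac{1}{10} \left(-6 + 3\right) \left(-97\right)\right) + 6338 = \left(-5245 - \left(- \frac{3}{10}\right) \left(-97\right)\right) + 6338 = \left(-5245 - \frac{291}{10}\right) + 6338 = - \frac{52741}{10} + 6338 = \frac{10639}{10}$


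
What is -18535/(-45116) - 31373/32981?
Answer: -804121433/1487970796 ≈ -0.54041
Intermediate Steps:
-18535/(-45116) - 31373/32981 = -18535*(-1/45116) - 31373*1/32981 = 18535/45116 - 31373/32981 = -804121433/1487970796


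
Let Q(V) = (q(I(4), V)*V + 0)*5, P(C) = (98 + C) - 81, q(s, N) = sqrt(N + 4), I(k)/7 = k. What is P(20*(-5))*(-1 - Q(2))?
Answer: 83 + 830*sqrt(6) ≈ 2116.1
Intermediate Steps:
I(k) = 7*k
q(s, N) = sqrt(4 + N)
P(C) = 17 + C
Q(V) = 5*V*sqrt(4 + V) (Q(V) = (sqrt(4 + V)*V + 0)*5 = (V*sqrt(4 + V) + 0)*5 = (V*sqrt(4 + V))*5 = 5*V*sqrt(4 + V))
P(20*(-5))*(-1 - Q(2)) = (17 + 20*(-5))*(-1 - 5*2*sqrt(4 + 2)) = (17 - 100)*(-1 - 5*2*sqrt(6)) = -83*(-1 - 10*sqrt(6)) = 83 + 830*sqrt(6)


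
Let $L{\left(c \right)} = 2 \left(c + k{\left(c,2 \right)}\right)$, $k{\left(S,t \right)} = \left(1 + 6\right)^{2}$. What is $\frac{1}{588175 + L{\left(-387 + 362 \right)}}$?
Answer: $\frac{1}{588223} \approx 1.7 \cdot 10^{-6}$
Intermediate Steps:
$k{\left(S,t \right)} = 49$ ($k{\left(S,t \right)} = 7^{2} = 49$)
$L{\left(c \right)} = 98 + 2 c$ ($L{\left(c \right)} = 2 \left(c + 49\right) = 2 \left(49 + c\right) = 98 + 2 c$)
$\frac{1}{588175 + L{\left(-387 + 362 \right)}} = \frac{1}{588175 + \left(98 + 2 \left(-387 + 362\right)\right)} = \frac{1}{588175 + \left(98 + 2 \left(-25\right)\right)} = \frac{1}{588175 + \left(98 - 50\right)} = \frac{1}{588175 + 48} = \frac{1}{588223}$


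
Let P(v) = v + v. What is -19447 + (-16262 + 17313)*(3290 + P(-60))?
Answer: 3312223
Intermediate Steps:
P(v) = 2*v
-19447 + (-16262 + 17313)*(3290 + P(-60)) = -19447 + (-16262 + 17313)*(3290 + 2*(-60)) = -19447 + 1051*(3290 - 120) = -19447 + 1051*3170 = -19447 + 3331670 = 3312223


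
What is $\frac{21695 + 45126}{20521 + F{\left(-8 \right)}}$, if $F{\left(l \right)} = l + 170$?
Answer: $\frac{66821}{20683} \approx 3.2307$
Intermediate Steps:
$F{\left(l \right)} = 170 + l$
$\frac{21695 + 45126}{20521 + F{\left(-8 \right)}} = \frac{21695 + 45126}{20521 + \left(170 - 8\right)} = \frac{66821}{20521 + 162} = \frac{66821}{20683}$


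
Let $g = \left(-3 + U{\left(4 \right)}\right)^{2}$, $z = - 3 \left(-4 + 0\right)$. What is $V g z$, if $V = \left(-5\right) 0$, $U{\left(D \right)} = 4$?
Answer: $0$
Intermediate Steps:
$z = 12$ ($z = \left(-3\right) \left(-4\right) = 12$)
$g = 1$ ($g = \left(-3 + 4\right)^{2} = 1^{2} = 1$)
$V = 0$
$V g z = 0 \cdot 1 \cdot 12 = 0 \cdot 12 = 0$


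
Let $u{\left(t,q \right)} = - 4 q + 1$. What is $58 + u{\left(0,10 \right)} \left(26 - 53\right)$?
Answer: $1111$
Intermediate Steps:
$u{\left(t,q \right)} = 1 - 4 q$
$58 + u{\left(0,10 \right)} \left(26 - 53\right) = 58 + \left(1 - 40\right) \left(26 - 53\right) = 58 + \left(1 - 40\right) \left(-27\right) = 58 - -1053 = 58 + 1053 = 1111$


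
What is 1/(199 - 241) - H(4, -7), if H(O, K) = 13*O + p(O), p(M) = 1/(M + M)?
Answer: -8761/168 ≈ -52.149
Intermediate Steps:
p(M) = 1/(2*M)
H(O, K) = 1/(2*O) + 13*O (H(O, K) = 13*O + 1/(2*O) = 1/(2*O) + 13*O)
1/(199 - 241) - H(4, -7) = 1/(199 - 241) - ((1/2)/4 + 13*4) = 1/(-42) - ((1/2)*(1/4) + 52) = -1/42 - (1/8 + 52) = -1/42 - 1*417/8 = -1/42 - 417/8 = -8761/168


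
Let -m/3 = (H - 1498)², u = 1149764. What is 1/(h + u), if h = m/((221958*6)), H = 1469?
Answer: 443916/510398634983 ≈ 8.6974e-7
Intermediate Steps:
m = -2523 (m = -3*(1469 - 1498)² = -3*(-29)² = -3*841 = -2523)
h = -841/443916 (h = -2523/(221958*6) = -2523/1331748 = -2523*1/1331748 = -841/443916 ≈ -0.0018945)
1/(h + u) = 1/(-841/443916 + 1149764) = 1/(510398634983/443916) = 443916/510398634983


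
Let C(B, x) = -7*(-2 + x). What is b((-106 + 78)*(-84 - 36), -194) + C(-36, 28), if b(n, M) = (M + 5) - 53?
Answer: -424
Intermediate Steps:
b(n, M) = -48 + M (b(n, M) = (5 + M) - 53 = -48 + M)
C(B, x) = 14 - 7*x
b((-106 + 78)*(-84 - 36), -194) + C(-36, 28) = (-48 - 194) + (14 - 7*28) = -242 + (14 - 196) = -242 - 182 = -424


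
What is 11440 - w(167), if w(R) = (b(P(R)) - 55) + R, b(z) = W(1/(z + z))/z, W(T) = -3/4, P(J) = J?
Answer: 7567107/668 ≈ 11328.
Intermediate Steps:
W(T) = -¾ (W(T) = -3*¼ = -¾)
b(z) = -3/(4*z)
w(R) = -55 + R - 3/(4*R) (w(R) = (-3/(4*R) - 55) + R = (-55 - 3/(4*R)) + R = -55 + R - 3/(4*R))
11440 - w(167) = 11440 - (-55 + 167 - ¾/167) = 11440 - (-55 + 167 - ¾*1/167) = 11440 - (-55 + 167 - 3/668) = 11440 - 1*74813/668 = 11440 - 74813/668 = 7567107/668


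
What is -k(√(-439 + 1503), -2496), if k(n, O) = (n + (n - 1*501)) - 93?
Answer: 594 - 4*√266 ≈ 528.76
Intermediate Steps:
k(n, O) = -594 + 2*n (k(n, O) = (n + (n - 501)) - 93 = (n + (-501 + n)) - 93 = (-501 + 2*n) - 93 = -594 + 2*n)
-k(√(-439 + 1503), -2496) = -(-594 + 2*√(-439 + 1503)) = -(-594 + 2*√1064) = -(-594 + 2*(2*√266)) = -(-594 + 4*√266) = 594 - 4*√266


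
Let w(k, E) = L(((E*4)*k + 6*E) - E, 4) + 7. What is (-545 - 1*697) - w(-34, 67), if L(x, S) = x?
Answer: 7528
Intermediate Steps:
w(k, E) = 7 + 5*E + 4*E*k (w(k, E) = (((E*4)*k + 6*E) - E) + 7 = (((4*E)*k + 6*E) - E) + 7 = ((4*E*k + 6*E) - E) + 7 = ((6*E + 4*E*k) - E) + 7 = (5*E + 4*E*k) + 7 = 7 + 5*E + 4*E*k)
(-545 - 1*697) - w(-34, 67) = (-545 - 1*697) - (7 + 67*(5 + 4*(-34))) = (-545 - 697) - (7 + 67*(5 - 136)) = -1242 - (7 + 67*(-131)) = -1242 - (7 - 8777) = -1242 - 1*(-8770) = -1242 + 8770 = 7528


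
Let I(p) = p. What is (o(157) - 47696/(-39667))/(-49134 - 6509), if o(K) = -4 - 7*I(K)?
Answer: 43705005/2207190881 ≈ 0.019801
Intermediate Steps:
o(K) = -4 - 7*K
(o(157) - 47696/(-39667))/(-49134 - 6509) = ((-4 - 7*157) - 47696/(-39667))/(-49134 - 6509) = ((-4 - 1099) - 47696*(-1/39667))/(-55643) = (-1103 + 47696/39667)*(-1/55643) = -43705005/39667*(-1/55643) = 43705005/2207190881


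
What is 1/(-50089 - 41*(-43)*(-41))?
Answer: -1/122372 ≈ -8.1718e-6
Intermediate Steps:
1/(-50089 - 41*(-43)*(-41)) = 1/(-50089 + 1763*(-41)) = 1/(-50089 - 72283) = 1/(-122372) = -1/122372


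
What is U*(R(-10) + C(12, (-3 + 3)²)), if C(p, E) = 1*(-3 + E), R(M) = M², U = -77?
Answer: -7469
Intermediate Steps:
C(p, E) = -3 + E
U*(R(-10) + C(12, (-3 + 3)²)) = -77*((-10)² + (-3 + (-3 + 3)²)) = -77*(100 + (-3 + 0²)) = -77*(100 + (-3 + 0)) = -77*(100 - 3) = -77*97 = -7469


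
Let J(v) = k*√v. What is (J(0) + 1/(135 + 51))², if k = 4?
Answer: 1/34596 ≈ 2.8905e-5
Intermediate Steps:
J(v) = 4*√v
(J(0) + 1/(135 + 51))² = (4*√0 + 1/(135 + 51))² = (4*0 + 1/186)² = (0 + 1/186)² = (1/186)² = 1/34596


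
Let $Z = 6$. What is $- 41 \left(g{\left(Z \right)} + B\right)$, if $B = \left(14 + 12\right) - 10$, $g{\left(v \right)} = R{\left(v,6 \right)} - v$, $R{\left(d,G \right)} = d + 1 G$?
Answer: $-902$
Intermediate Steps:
$R{\left(d,G \right)} = G + d$ ($R{\left(d,G \right)} = d + G = G + d$)
$g{\left(v \right)} = 6$ ($g{\left(v \right)} = \left(6 + v\right) - v = 6$)
$B = 16$ ($B = 26 - 10 = 16$)
$- 41 \left(g{\left(Z \right)} + B\right) = - 41 \left(6 + 16\right) = \left(-41\right) 22 = -902$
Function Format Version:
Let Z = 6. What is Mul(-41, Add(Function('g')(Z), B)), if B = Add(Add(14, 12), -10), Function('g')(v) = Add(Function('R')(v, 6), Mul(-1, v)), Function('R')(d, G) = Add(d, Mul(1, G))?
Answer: -902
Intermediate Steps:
Function('R')(d, G) = Add(G, d) (Function('R')(d, G) = Add(d, G) = Add(G, d))
Function('g')(v) = 6 (Function('g')(v) = Add(Add(6, v), Mul(-1, v)) = 6)
B = 16 (B = Add(26, -10) = 16)
Mul(-41, Add(Function('g')(Z), B)) = Mul(-41, Add(6, 16)) = Mul(-41, 22) = -902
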